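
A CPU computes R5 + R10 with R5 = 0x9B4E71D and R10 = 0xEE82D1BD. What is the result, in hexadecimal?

0xF837B8DA

Add column by column in base 16, right to left:
  D+D = A carry 1
  1+B+1 = D
  7+1 = 8
  E+D = B carry 1
  4+2+1 = 7
  B+8 = 3 carry 1
  9+E+1 = 8 carry 1
  0+E+1 = F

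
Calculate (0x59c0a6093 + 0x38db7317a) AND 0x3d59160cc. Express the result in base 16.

0x10181000c

Add column by column in base 16, right to left:
  3+a = d
  9+7 = 0 carry 1
  0+1+1 = 2
  6+3 = 9
  a+7 = 1 carry 1
  0+b+1 = c
  c+d = 9 carry 1
  9+8+1 = 2 carry 1
  5+3+1 = 9
Sum = 0x929c1920d; now AND with 0x3d59160cc:
  9&3=1, 2&d=0, 9&5=1, c&9=8, 1&1=1, 9&6=0, 2&0=0, 0&c=0, d&c=c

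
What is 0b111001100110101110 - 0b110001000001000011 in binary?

0b1000100101101011

Subtract column by column in base 2:
  0-1 → 1 (borrow)
  1-1-1 → 1 (borrow)
  1-0-1 → 0
  1-0 → 1
  0-0 → 0
  1-0 → 1
  0-1 → 1 (borrow)
  1-0-1 → 0
  1-0 → 1
  0-0 → 0
  0-0 → 0
  1-0 → 1
  1-1 → 0
  0-0 → 0
  0-0 → 0
  1-0 → 1
  1-1 → 0
  1-1 → 0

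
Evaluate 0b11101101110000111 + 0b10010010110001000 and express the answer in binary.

Add column by column in base 2, right to left:
  1+0 = 1
  1+0 = 1
  1+0 = 1
  0+1 = 1
  0+0 = 0
  0+0 = 0
  0+0 = 0
  1+1 = 0 carry 1
  1+1+1 = 1 carry 1
  1+0+1 = 0 carry 1
  0+1+1 = 0 carry 1
  1+0+1 = 0 carry 1
  1+0+1 = 0 carry 1
  0+1+1 = 0 carry 1
  1+0+1 = 0 carry 1
  1+0+1 = 0 carry 1
  1+1+1 = 1 carry 1
  final carry 1

0b110000000100001111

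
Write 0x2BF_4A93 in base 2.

Expand each hex digit to 4 bits: 2=0010 B=1011 F=1111 4=0100 A=1010 9=1001 3=0011.

0b10101111110100101010010011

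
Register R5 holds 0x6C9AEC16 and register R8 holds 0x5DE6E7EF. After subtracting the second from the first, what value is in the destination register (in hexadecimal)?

Subtract column by column in base 16:
  6-F → 7 (borrow)
  1-E-1 → 2 (borrow)
  C-7-1 → 4
  E-E → 0
  A-6 → 4
  9-E → B (borrow)
  C-D-1 → E (borrow)
  6-5-1 → 0

0xEB40427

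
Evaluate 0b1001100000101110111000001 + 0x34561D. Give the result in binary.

0b1011001001011001111011110

0x34561D = 0b1101000101011000011101 in binary.
Add column by column in base 2, right to left:
  1+1 = 0 carry 1
  0+0+1 = 1
  0+1 = 1
  0+1 = 1
  0+1 = 1
  0+0 = 0
  1+0 = 1
  1+0 = 1
  1+0 = 1
  0+1 = 1
  1+1 = 0 carry 1
  1+0+1 = 0 carry 1
  1+1+1 = 1 carry 1
  0+0+1 = 1
  1+1 = 0 carry 1
  0+0+1 = 1
  0+0 = 0
  0+0 = 0
  0+1 = 1
  0+0 = 0
  1+1 = 0 carry 1
  1+1+1 = 1 carry 1
  0+0+1 = 1
  0+0 = 0
  1+0 = 1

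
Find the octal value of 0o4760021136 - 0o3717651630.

0o1040147306

Subtract column by column in base 8:
  6-0 → 6
  3-3 → 0
  1-6 → 3 (borrow)
  1-1-1 → 7 (borrow)
  2-5-1 → 4 (borrow)
  0-6-1 → 1 (borrow)
  0-7-1 → 0 (borrow)
  6-1-1 → 4
  7-7 → 0
  4-3 → 1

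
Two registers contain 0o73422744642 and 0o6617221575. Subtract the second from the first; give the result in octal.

0o64603523045

Subtract column by column in base 8:
  2-5 → 5 (borrow)
  4-7-1 → 4 (borrow)
  6-5-1 → 0
  4-1 → 3
  4-2 → 2
  7-2 → 5
  2-7 → 3 (borrow)
  2-1-1 → 0
  4-6 → 6 (borrow)
  3-6-1 → 4 (borrow)
  7-0-1 → 6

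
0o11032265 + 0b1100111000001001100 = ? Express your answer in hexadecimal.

0x2AA501

0o11032265 = 0x2434B5 in hexadecimal.
0b1100111000001001100 = 0x6704C in hexadecimal.
Add column by column in base 16, right to left:
  5+C = 1 carry 1
  B+4+1 = 0 carry 1
  4+0+1 = 5
  3+7 = A
  4+6 = A
  2+0 = 2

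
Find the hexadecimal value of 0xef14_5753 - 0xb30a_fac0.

Subtract column by column in base 16:
  3-0 → 3
  5-c → 9 (borrow)
  7-a-1 → c (borrow)
  5-f-1 → 5 (borrow)
  4-a-1 → 9 (borrow)
  1-0-1 → 0
  f-3 → c
  e-b → 3

0x3c095c93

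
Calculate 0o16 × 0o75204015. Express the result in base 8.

0o1531470266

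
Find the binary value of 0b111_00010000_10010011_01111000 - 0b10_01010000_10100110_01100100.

Subtract column by column in base 2:
  0-0 → 0
  0-0 → 0
  0-1 → 1 (borrow)
  1-0-1 → 0
  1-0 → 1
  1-1 → 0
  1-1 → 0
  0-0 → 0
  1-0 → 1
  1-1 → 0
  0-1 → 1 (borrow)
  0-0-1 → 1 (borrow)
  1-0-1 → 0
  0-1 → 1 (borrow)
  0-0-1 → 1 (borrow)
  1-1-1 → 1 (borrow)
  0-0-1 → 1 (borrow)
  0-0-1 → 1 (borrow)
  0-0-1 → 1 (borrow)
  0-0-1 → 1 (borrow)
  1-1-1 → 1 (borrow)
  0-0-1 → 1 (borrow)
  0-1-1 → 0 (borrow)
  0-0-1 → 1 (borrow)
  1-0-1 → 0
  1-1 → 0
  1-0 → 1

0b100101111111110110100010100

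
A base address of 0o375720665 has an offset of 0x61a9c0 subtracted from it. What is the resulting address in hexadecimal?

0o375720665 = 0x3f7a1b5 in hexadecimal.
Subtract column by column in base 16:
  5-0 → 5
  b-c → f (borrow)
  1-9-1 → 7 (borrow)
  a-a-1 → f (borrow)
  7-1-1 → 5
  f-6 → 9
  3-0 → 3

0x395f7f5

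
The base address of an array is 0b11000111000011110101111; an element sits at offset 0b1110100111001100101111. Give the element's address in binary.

0b100111011111101011011110

Add column by column in base 2, right to left:
  1+1 = 0 carry 1
  1+1+1 = 1 carry 1
  1+1+1 = 1 carry 1
  1+1+1 = 1 carry 1
  0+0+1 = 1
  1+1 = 0 carry 1
  0+0+1 = 1
  1+0 = 1
  1+1 = 0 carry 1
  1+1+1 = 1 carry 1
  1+0+1 = 0 carry 1
  0+0+1 = 1
  0+1 = 1
  0+1 = 1
  0+1 = 1
  1+0 = 1
  1+0 = 1
  1+1 = 0 carry 1
  0+0+1 = 1
  0+1 = 1
  0+1 = 1
  1+1 = 0 carry 1
  1+0+1 = 0 carry 1
  final carry 1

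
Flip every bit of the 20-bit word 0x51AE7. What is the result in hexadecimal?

0xAE518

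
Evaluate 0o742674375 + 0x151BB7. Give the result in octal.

0x151BB7 = 0o5215667 in octal.
Add column by column in base 8, right to left:
  5+7 = 4 carry 1
  7+6+1 = 6 carry 1
  3+6+1 = 2 carry 1
  4+5+1 = 2 carry 1
  7+1+1 = 1 carry 1
  6+2+1 = 1 carry 1
  2+5+1 = 0 carry 1
  4+0+1 = 5
  7+0 = 7

0o750112264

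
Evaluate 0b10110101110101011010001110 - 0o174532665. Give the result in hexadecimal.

0b10110101110101011010001110 = 0x2D7568E in hexadecimal.
0o174532665 = 0x1F2B5B5 in hexadecimal.
Subtract column by column in base 16:
  E-5 → 9
  8-B → D (borrow)
  6-5-1 → 0
  5-B → A (borrow)
  7-2-1 → 4
  D-F → E (borrow)
  2-1-1 → 0

0xE4A0D9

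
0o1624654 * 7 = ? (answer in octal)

0o14421664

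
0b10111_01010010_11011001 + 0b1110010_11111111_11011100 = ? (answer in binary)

0b100010100101001010110101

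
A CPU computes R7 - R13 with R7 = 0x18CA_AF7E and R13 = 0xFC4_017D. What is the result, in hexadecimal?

Subtract column by column in base 16:
  E-D → 1
  7-7 → 0
  F-1 → E
  A-0 → A
  A-4 → 6
  C-C → 0
  8-F → 9 (borrow)
  1-0-1 → 0

0x906AE01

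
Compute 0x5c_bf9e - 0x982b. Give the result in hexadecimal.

Subtract column by column in base 16:
  e-b → 3
  9-2 → 7
  f-8 → 7
  b-9 → 2
  c-0 → c
  5-0 → 5

0x5c2773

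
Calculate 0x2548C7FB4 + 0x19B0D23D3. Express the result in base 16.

0x3EF99A387

Add column by column in base 16, right to left:
  4+3 = 7
  B+D = 8 carry 1
  F+3+1 = 3 carry 1
  7+2+1 = A
  C+D = 9 carry 1
  8+0+1 = 9
  4+B = F
  5+9 = E
  2+1 = 3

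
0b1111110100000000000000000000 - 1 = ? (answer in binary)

0b1111110011111111111111111111

The trailing 20 digits are 0, so subtracting 1 borrows through: they become 1 and the next digit up decrements.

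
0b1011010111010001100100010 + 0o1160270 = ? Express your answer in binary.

0b1011100001000001111011010

0o1160270 = 0b1001110000010111000 in binary.
Add column by column in base 2, right to left:
  0+0 = 0
  1+0 = 1
  0+0 = 0
  0+1 = 1
  0+1 = 1
  1+1 = 0 carry 1
  0+0+1 = 1
  0+1 = 1
  1+0 = 1
  1+0 = 1
  0+0 = 0
  0+0 = 0
  0+0 = 0
  1+1 = 0 carry 1
  0+1+1 = 0 carry 1
  1+1+1 = 1 carry 1
  1+0+1 = 0 carry 1
  1+0+1 = 0 carry 1
  0+1+1 = 0 carry 1
  1+0+1 = 0 carry 1
  0+0+1 = 1
  1+0 = 1
  1+0 = 1
  0+0 = 0
  1+0 = 1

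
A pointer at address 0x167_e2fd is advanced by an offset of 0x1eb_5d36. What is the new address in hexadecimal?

Add column by column in base 16, right to left:
  d+6 = 3 carry 1
  f+3+1 = 3 carry 1
  2+d+1 = 0 carry 1
  e+5+1 = 4 carry 1
  7+b+1 = 3 carry 1
  6+e+1 = 5 carry 1
  1+1+1 = 3

0x3534033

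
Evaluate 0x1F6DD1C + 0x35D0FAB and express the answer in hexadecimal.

Add column by column in base 16, right to left:
  C+B = 7 carry 1
  1+A+1 = C
  D+F = C carry 1
  D+0+1 = E
  6+D = 3 carry 1
  F+5+1 = 5 carry 1
  1+3+1 = 5

0x553ECC7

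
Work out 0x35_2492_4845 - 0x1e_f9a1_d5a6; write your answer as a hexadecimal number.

Subtract column by column in base 16:
  5-6 → f (borrow)
  4-a-1 → 9 (borrow)
  8-5-1 → 2
  4-d → 7 (borrow)
  2-1-1 → 0
  9-a → f (borrow)
  4-9-1 → a (borrow)
  2-f-1 → 2 (borrow)
  5-e-1 → 6 (borrow)
  3-1-1 → 1

0x162af0729f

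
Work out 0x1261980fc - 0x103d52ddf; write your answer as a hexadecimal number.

Subtract column by column in base 16:
  c-f → d (borrow)
  f-d-1 → 1
  0-d → 3 (borrow)
  8-2-1 → 5
  9-5 → 4
  1-d → 4 (borrow)
  6-3-1 → 2
  2-0 → 2
  1-1 → 0

0x2244531d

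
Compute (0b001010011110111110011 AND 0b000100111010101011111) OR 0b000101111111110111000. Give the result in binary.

0b101111111111111011

0b001010011110111110011 AND 0b000100111010101011111 = 0b000000011010101010011.
Then OR with 0b000101111111110111000.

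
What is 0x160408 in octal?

0o5402010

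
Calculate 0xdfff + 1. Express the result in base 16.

The trailing 3 digits are F (max in base 16), so adding 1 cascades: they roll to 0 and the next digit up increments.

0xe000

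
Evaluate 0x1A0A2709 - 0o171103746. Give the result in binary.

0x1A0A2709 = 0b11010000010100010011100001001 in binary.
0o171103746 = 0b1111001001000011111100110 in binary.
Subtract column by column in base 2:
  1-0 → 1
  0-1 → 1 (borrow)
  0-1-1 → 0 (borrow)
  1-0-1 → 0
  0-0 → 0
  0-1 → 1 (borrow)
  0-1-1 → 0 (borrow)
  0-1-1 → 0 (borrow)
  1-1-1 → 1 (borrow)
  1-1-1 → 1 (borrow)
  1-1-1 → 1 (borrow)
  0-0-1 → 1 (borrow)
  0-0-1 → 1 (borrow)
  1-0-1 → 0
  0-0 → 0
  0-1 → 1 (borrow)
  0-0-1 → 1 (borrow)
  1-0-1 → 0
  0-1 → 1 (borrow)
  1-0-1 → 0
  0-0 → 0
  0-1 → 1 (borrow)
  0-1-1 → 0 (borrow)
  0-1-1 → 0 (borrow)
  0-1-1 → 0 (borrow)
  1-0-1 → 0
  0-0 → 0
  1-0 → 1
  1-0 → 1

0b11000001001011001111100100011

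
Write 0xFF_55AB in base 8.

Expand each hex digit to 4 bits: F=1111 F=1111 5=0101 5=0101 A=1010 B=1011.
Group the bits in threes: 111 111 110 101 010 110 101 011 → 77652653.

0o77652653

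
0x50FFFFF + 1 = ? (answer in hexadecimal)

The trailing 5 digits are F (max in base 16), so adding 1 cascades: they roll to 0 and the next digit up increments.

0x5100000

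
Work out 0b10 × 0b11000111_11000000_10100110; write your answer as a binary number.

0b1100011111000000101001100

Multiply each base-2 digit by 2, carrying:
  0×2 = 0 → write 0
  1×2 = 2 → write 0 carry 1
  1×2+1 = 3 → write 1 carry 1
  0×2+1 = 1 → write 1
  0×2 = 0 → write 0
  1×2 = 2 → write 0 carry 1
  0×2+1 = 1 → write 1
  1×2 = 2 → write 0 carry 1
  0×2+1 = 1 → write 1
  0×2 = 0 → write 0
  0×2 = 0 → write 0
  0×2 = 0 → write 0
  0×2 = 0 → write 0
  0×2 = 0 → write 0
  1×2 = 2 → write 0 carry 1
  1×2+1 = 3 → write 1 carry 1
  1×2+1 = 3 → write 1 carry 1
  1×2+1 = 3 → write 1 carry 1
  1×2+1 = 3 → write 1 carry 1
  0×2+1 = 1 → write 1
  0×2 = 0 → write 0
  0×2 = 0 → write 0
  1×2 = 2 → write 0 carry 1
  1×2+1 = 3 → write 1 carry 1
  remaining carry: 1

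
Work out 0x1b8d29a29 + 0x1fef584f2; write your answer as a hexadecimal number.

0x3b7c81f1b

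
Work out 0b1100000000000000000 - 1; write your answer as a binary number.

0b1011111111111111111

The trailing 17 digits are 0, so subtracting 1 borrows through: they become 1 and the next digit up decrements.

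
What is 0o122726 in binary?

0b1010010111010110

Each octal digit is 3 bits: 1=001 2=010 2=010 7=111 2=010 6=110.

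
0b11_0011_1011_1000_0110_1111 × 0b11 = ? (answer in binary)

0b100110110010100101001101

Multiply each base-2 digit by 3, carrying:
  1×3 = 3 → write 1 carry 1
  1×3+1 = 4 → write 0 carry 2
  1×3+2 = 5 → write 1 carry 2
  1×3+2 = 5 → write 1 carry 2
  0×3+2 = 2 → write 0 carry 1
  1×3+1 = 4 → write 0 carry 2
  1×3+2 = 5 → write 1 carry 2
  0×3+2 = 2 → write 0 carry 1
  0×3+1 = 1 → write 1
  0×3 = 0 → write 0
  0×3 = 0 → write 0
  1×3 = 3 → write 1 carry 1
  1×3+1 = 4 → write 0 carry 2
  1×3+2 = 5 → write 1 carry 2
  0×3+2 = 2 → write 0 carry 1
  1×3+1 = 4 → write 0 carry 2
  1×3+2 = 5 → write 1 carry 2
  1×3+2 = 5 → write 1 carry 2
  0×3+2 = 2 → write 0 carry 1
  0×3+1 = 1 → write 1
  1×3 = 3 → write 1 carry 1
  1×3+1 = 4 → write 0 carry 2
  remaining carry: 10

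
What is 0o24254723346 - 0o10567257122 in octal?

0o13465444224

Subtract column by column in base 8:
  6-2 → 4
  4-2 → 2
  3-1 → 2
  3-7 → 4 (borrow)
  2-5-1 → 4 (borrow)
  7-2-1 → 4
  4-7 → 5 (borrow)
  5-6-1 → 6 (borrow)
  2-5-1 → 4 (borrow)
  4-0-1 → 3
  2-1 → 1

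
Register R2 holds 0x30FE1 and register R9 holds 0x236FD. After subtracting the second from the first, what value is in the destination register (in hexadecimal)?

0xD8E4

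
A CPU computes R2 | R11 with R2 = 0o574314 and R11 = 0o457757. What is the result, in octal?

0o577757

OR each oct digit independently (no carries):
  5|4=5, 7|5=7, 4|7=7, 3|7=7, 1|5=5, 4|7=7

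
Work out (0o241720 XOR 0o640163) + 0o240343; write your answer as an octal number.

First 0o241720 XOR 0o640163 = 0o401643.
Add column by column in base 8, right to left:
  3+3 = 6
  4+4 = 0 carry 1
  6+3+1 = 2 carry 1
  1+0+1 = 2
  0+4 = 4
  4+2 = 6

0o642206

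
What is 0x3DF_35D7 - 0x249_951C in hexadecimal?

0x195A0BB

Subtract column by column in base 16:
  7-C → B (borrow)
  D-1-1 → B
  5-5 → 0
  3-9 → A (borrow)
  F-9-1 → 5
  D-4 → 9
  3-2 → 1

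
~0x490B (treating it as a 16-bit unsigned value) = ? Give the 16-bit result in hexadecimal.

0xB6F4

Each hex digit d becomes F−d:
  4→B, 9→6, 0→F, B→4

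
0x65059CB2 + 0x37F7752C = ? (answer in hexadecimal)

0x9CFD11DE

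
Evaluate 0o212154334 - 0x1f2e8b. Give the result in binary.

0o212154334 = 0b10001010001101100011011100 in binary.
0x1f2e8b = 0b111110010111010001011 in binary.
Subtract column by column in base 2:
  0-1 → 1 (borrow)
  0-1-1 → 0 (borrow)
  1-0-1 → 0
  1-1 → 0
  1-0 → 1
  0-0 → 0
  1-0 → 1
  1-1 → 0
  0-0 → 0
  0-1 → 1 (borrow)
  0-1-1 → 0 (borrow)
  1-1-1 → 1 (borrow)
  1-0-1 → 0
  0-1 → 1 (borrow)
  1-0-1 → 0
  1-0 → 1
  0-1 → 1 (borrow)
  0-1-1 → 0 (borrow)
  0-1-1 → 0 (borrow)
  1-1-1 → 1 (borrow)
  0-1-1 → 0 (borrow)
  1-0-1 → 0
  0-0 → 0
  0-0 → 0
  0-0 → 0
  1-0 → 1

0b10000010011010101001010001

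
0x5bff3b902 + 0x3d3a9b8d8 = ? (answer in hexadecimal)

0x9939d71da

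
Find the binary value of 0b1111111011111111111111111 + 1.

The trailing 17 digits are 1 (max in base 2), so adding 1 cascades: they roll to 0 and the next digit up increments.

0b1111111100000000000000000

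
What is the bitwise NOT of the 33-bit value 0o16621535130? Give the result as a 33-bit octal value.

0o61156242647

Each oct digit d becomes 7−d:
  1→6, 6→1, 6→1, 2→5, 1→6, 5→2, 3→4, 5→2, 1→6, 3→4, 0→7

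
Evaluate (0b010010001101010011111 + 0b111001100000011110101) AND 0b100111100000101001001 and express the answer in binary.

Add column by column in base 2, right to left:
  1+1 = 0 carry 1
  1+0+1 = 0 carry 1
  1+1+1 = 1 carry 1
  1+0+1 = 0 carry 1
  1+1+1 = 1 carry 1
  0+1+1 = 0 carry 1
  0+1+1 = 0 carry 1
  1+1+1 = 1 carry 1
  0+0+1 = 1
  1+0 = 1
  0+0 = 0
  1+0 = 1
  1+0 = 1
  0+0 = 0
  0+1 = 1
  0+1 = 1
  1+0 = 1
  0+0 = 0
  0+1 = 1
  1+1 = 0 carry 1
  0+1+1 = 0 carry 1
  final carry 1
Sum = 0b1001011101101110010100; now AND with 0b100111100000101001001:
  1001011101101110010100
& 0100111100000101001001
= 0000011100000100000000

0b11100000100000000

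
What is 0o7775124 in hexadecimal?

0x1FFA54

Each octal digit is 3 bits: 7=111 7=111 7=111 5=101 1=001 2=010 4=100.
Group the bits into nibbles: 0001 1111 1111 1010 0101 0100 → 1FFA54.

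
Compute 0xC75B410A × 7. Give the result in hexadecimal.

Multiply each base-16 digit by 7, carrying:
  A×7 = 70 → write 6 carry 4
  0×7+4 = 4 → write 4
  1×7 = 7 → write 7
  4×7 = 28 → write C carry 1
  B×7+1 = 78 → write E carry 4
  5×7+4 = 39 → write 7 carry 2
  7×7+2 = 51 → write 3 carry 3
  C×7+3 = 87 → write 7 carry 5
  remaining carry: 5

0x5737EC746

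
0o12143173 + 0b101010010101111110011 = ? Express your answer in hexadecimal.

0x3df26e

0o12143173 = 0x28c67b in hexadecimal.
0b101010010101111110011 = 0x152bf3 in hexadecimal.
Add column by column in base 16, right to left:
  b+3 = e
  7+f = 6 carry 1
  6+b+1 = 2 carry 1
  c+2+1 = f
  8+5 = d
  2+1 = 3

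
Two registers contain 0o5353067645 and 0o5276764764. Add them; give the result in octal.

Add column by column in base 8, right to left:
  5+4 = 1 carry 1
  4+6+1 = 3 carry 1
  6+7+1 = 6 carry 1
  7+4+1 = 4 carry 1
  6+6+1 = 5 carry 1
  0+7+1 = 0 carry 1
  3+6+1 = 2 carry 1
  5+7+1 = 5 carry 1
  3+2+1 = 6
  5+5 = 2 carry 1
  final carry 1

0o12652054631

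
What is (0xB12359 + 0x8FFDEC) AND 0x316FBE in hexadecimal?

0x12104

Add column by column in base 16, right to left:
  9+C = 5 carry 1
  5+E+1 = 4 carry 1
  3+D+1 = 1 carry 1
  2+F+1 = 2 carry 1
  1+F+1 = 1 carry 1
  B+8+1 = 4 carry 1
  final carry 1
Sum = 0x1412145; now AND with 0x316FBE:
  1&0=0, 4&3=0, 1&1=1, 2&6=2, 1&F=1, 4&B=0, 5&E=4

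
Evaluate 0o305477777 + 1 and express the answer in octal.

0o305500000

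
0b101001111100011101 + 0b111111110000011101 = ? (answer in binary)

0b1101001101100111010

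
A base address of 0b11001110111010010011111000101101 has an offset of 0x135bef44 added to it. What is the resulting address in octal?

0o34221226561

0b11001110111010010011111000101101 = 0o31672237055 in octal.
0x135bef44 = 0o2326767504 in octal.
Add column by column in base 8, right to left:
  5+4 = 1 carry 1
  5+0+1 = 6
  0+5 = 5
  7+7 = 6 carry 1
  3+6+1 = 2 carry 1
  2+7+1 = 2 carry 1
  2+6+1 = 1 carry 1
  7+2+1 = 2 carry 1
  6+3+1 = 2 carry 1
  1+2+1 = 4
  3+0 = 3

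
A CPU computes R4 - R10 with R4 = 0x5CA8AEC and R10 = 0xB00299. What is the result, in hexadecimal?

0x51A8853

Subtract column by column in base 16:
  C-9 → 3
  E-9 → 5
  A-2 → 8
  8-0 → 8
  A-0 → A
  C-B → 1
  5-0 → 5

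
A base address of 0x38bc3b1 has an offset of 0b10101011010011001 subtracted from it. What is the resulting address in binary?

0b11100010100110110100011000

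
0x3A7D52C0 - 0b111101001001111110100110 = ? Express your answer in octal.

0o7142131432

0x3A7D52C0 = 0o7237251300 in octal.
0b111101001001111110100110 = 0o75117646 in octal.
Subtract column by column in base 8:
  0-6 → 2 (borrow)
  0-4-1 → 3 (borrow)
  3-6-1 → 4 (borrow)
  1-7-1 → 1 (borrow)
  5-1-1 → 3
  2-1 → 1
  7-5 → 2
  3-7 → 4 (borrow)
  2-0-1 → 1
  7-0 → 7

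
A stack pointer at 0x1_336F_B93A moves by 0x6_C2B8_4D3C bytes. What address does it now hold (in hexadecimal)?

Add column by column in base 16, right to left:
  A+C = 6 carry 1
  3+3+1 = 7
  9+D = 6 carry 1
  B+4+1 = 0 carry 1
  F+8+1 = 8 carry 1
  6+B+1 = 2 carry 1
  3+2+1 = 6
  3+C = F
  1+6 = 7

0x7F6280676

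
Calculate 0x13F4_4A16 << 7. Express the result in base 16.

0x9FA250B00

7 bits is not a whole number of base-16 digits; in binary: 10011111101000100101000010110 << 7 = 100111111010001001010000101100000000.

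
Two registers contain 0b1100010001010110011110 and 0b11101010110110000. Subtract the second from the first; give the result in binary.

0b1011110011111111101110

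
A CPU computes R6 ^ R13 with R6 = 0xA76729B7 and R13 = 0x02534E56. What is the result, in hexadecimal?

XOR each hex digit independently (no carries):
  A^0=A, 7^2=5, 6^5=3, 7^3=4, 2^4=6, 9^E=7, B^5=E, 7^6=1

0xA53467E1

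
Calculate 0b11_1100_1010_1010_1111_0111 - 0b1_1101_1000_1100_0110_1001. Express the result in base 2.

0b111110001111010001110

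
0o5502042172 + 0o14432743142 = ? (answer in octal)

0o22135005334

Add column by column in base 8, right to left:
  2+2 = 4
  7+4 = 3 carry 1
  1+1+1 = 3
  2+3 = 5
  4+4 = 0 carry 1
  0+7+1 = 0 carry 1
  2+2+1 = 5
  0+3 = 3
  5+4 = 1 carry 1
  5+4+1 = 2 carry 1
  0+1+1 = 2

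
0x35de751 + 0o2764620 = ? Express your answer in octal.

0o332350341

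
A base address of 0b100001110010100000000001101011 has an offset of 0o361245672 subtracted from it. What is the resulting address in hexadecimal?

0x1E04B4B1

0b100001110010100000000001101011 = 0x21CA006B in hexadecimal.
0o361245672 = 0x3C54BBA in hexadecimal.
Subtract column by column in base 16:
  B-A → 1
  6-B → B (borrow)
  0-B-1 → 4 (borrow)
  0-4-1 → B (borrow)
  A-5-1 → 4
  C-C → 0
  1-3 → E (borrow)
  2-0-1 → 1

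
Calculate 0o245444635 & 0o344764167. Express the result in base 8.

AND each oct digit independently (no carries):
  2&3=2, 4&4=4, 5&4=4, 4&7=4, 4&6=4, 4&4=4, 6&1=0, 3&6=2, 5&7=5

0o244444025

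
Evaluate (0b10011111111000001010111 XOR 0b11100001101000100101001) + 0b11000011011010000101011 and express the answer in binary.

First 0b10011111111000001010111 XOR 0b11100001101000100101001 = 0b01111110010000101111110.
Add column by column in base 2, right to left:
  0+1 = 1
  1+1 = 0 carry 1
  1+0+1 = 0 carry 1
  1+1+1 = 1 carry 1
  1+0+1 = 0 carry 1
  1+1+1 = 1 carry 1
  1+0+1 = 0 carry 1
  0+0+1 = 1
  1+0 = 1
  0+0 = 0
  0+1 = 1
  0+0 = 0
  0+1 = 1
  1+1 = 0 carry 1
  0+0+1 = 1
  0+1 = 1
  1+1 = 0 carry 1
  1+0+1 = 0 carry 1
  1+0+1 = 0 carry 1
  1+0+1 = 0 carry 1
  1+0+1 = 0 carry 1
  1+1+1 = 1 carry 1
  0+1+1 = 0 carry 1
  final carry 1

0b101000001101010110101001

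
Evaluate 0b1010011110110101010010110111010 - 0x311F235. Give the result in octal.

0o12062131605

0b1010011110110101010010110111010 = 0o12366522672 in octal.
0x311F235 = 0o304371065 in octal.
Subtract column by column in base 8:
  2-5 → 5 (borrow)
  7-6-1 → 0
  6-0 → 6
  2-1 → 1
  2-7 → 3 (borrow)
  5-3-1 → 1
  6-4 → 2
  6-0 → 6
  3-3 → 0
  2-0 → 2
  1-0 → 1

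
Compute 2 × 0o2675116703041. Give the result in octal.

Multiply each base-8 digit by 2, carrying:
  1×2 = 2 → write 2
  4×2 = 8 → write 0 carry 1
  0×2+1 = 1 → write 1
  3×2 = 6 → write 6
  0×2 = 0 → write 0
  7×2 = 14 → write 6 carry 1
  6×2+1 = 13 → write 5 carry 1
  1×2+1 = 3 → write 3
  1×2 = 2 → write 2
  5×2 = 10 → write 2 carry 1
  7×2+1 = 15 → write 7 carry 1
  6×2+1 = 13 → write 5 carry 1
  2×2+1 = 5 → write 5

0o5572235606102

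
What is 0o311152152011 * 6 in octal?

Multiply each base-8 digit by 6, carrying:
  1×6 = 6 → write 6
  1×6 = 6 → write 6
  0×6 = 0 → write 0
  2×6 = 12 → write 4 carry 1
  5×6+1 = 31 → write 7 carry 3
  1×6+3 = 9 → write 1 carry 1
  2×6+1 = 13 → write 5 carry 1
  5×6+1 = 31 → write 7 carry 3
  1×6+3 = 9 → write 1 carry 1
  1×6+1 = 7 → write 7
  1×6 = 6 → write 6
  3×6 = 18 → write 2 carry 2
  remaining carry: 2

0o2267175174066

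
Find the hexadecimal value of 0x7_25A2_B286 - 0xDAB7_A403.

0x64AEB0E83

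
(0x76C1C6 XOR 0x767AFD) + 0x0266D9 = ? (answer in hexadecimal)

First 0x76C1C6 XOR 0x767AFD = 0x00BB3B.
Add column by column in base 16, right to left:
  B+9 = 4 carry 1
  3+D+1 = 1 carry 1
  B+6+1 = 2 carry 1
  B+6+1 = 2 carry 1
  0+2+1 = 3

0x32214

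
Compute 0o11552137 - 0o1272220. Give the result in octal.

0o10257717

Subtract column by column in base 8:
  7-0 → 7
  3-2 → 1
  1-2 → 7 (borrow)
  2-2-1 → 7 (borrow)
  5-7-1 → 5 (borrow)
  5-2-1 → 2
  1-1 → 0
  1-0 → 1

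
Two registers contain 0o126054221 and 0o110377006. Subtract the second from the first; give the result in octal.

Subtract column by column in base 8:
  1-6 → 3 (borrow)
  2-0-1 → 1
  2-0 → 2
  4-7 → 5 (borrow)
  5-7-1 → 5 (borrow)
  0-3-1 → 4 (borrow)
  6-0-1 → 5
  2-1 → 1
  1-1 → 0

0o15455213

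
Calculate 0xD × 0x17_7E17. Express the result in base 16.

0x131672B

Multiply each base-16 digit by 13, carrying:
  7×13 = 91 → write B carry 5
  1×13+5 = 18 → write 2 carry 1
  E×13+1 = 183 → write 7 carry 11
  7×13+11 = 102 → write 6 carry 6
  7×13+6 = 97 → write 1 carry 6
  1×13+6 = 19 → write 3 carry 1
  remaining carry: 1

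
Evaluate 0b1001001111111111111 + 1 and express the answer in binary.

0b1001010000000000000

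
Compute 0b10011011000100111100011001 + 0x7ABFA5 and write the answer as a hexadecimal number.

0x2E70EBE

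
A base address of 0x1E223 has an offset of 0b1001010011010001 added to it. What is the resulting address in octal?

0o473364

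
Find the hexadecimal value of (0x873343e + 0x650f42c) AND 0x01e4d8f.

0x4080a

Add column by column in base 16, right to left:
  e+c = a carry 1
  3+2+1 = 6
  4+4 = 8
  3+f = 2 carry 1
  3+0+1 = 4
  7+5 = c
  8+6 = e
Sum = 0xec4286a; now AND with 0x01e4d8f:
  e&0=0, c&1=0, 4&e=4, 2&4=0, 8&d=8, 6&8=0, a&f=a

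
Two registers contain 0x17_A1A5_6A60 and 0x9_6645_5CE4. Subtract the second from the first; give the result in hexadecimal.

Subtract column by column in base 16:
  0-4 → C (borrow)
  6-E-1 → 7 (borrow)
  A-C-1 → D (borrow)
  6-5-1 → 0
  5-5 → 0
  A-4 → 6
  1-6 → B (borrow)
  A-6-1 → 3
  7-9 → E (borrow)
  1-0-1 → 0

0xE3B600D7C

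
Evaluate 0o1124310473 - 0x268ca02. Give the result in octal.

0o672143471

0x268ca02 = 0o232145002 in octal.
Subtract column by column in base 8:
  3-2 → 1
  7-0 → 7
  4-0 → 4
  0-5 → 3 (borrow)
  1-4-1 → 4 (borrow)
  3-1-1 → 1
  4-2 → 2
  2-3 → 7 (borrow)
  1-2-1 → 6 (borrow)
  1-0-1 → 0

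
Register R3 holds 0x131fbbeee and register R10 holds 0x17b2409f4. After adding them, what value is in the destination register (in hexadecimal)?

Add column by column in base 16, right to left:
  e+4 = 2 carry 1
  e+f+1 = e carry 1
  e+9+1 = 8 carry 1
  b+0+1 = c
  b+4 = f
  f+2 = 1 carry 1
  1+b+1 = d
  3+7 = a
  1+1 = 2

0x2ad1fc8e2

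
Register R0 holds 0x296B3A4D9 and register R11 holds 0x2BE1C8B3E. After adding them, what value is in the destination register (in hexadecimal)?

Add column by column in base 16, right to left:
  9+E = 7 carry 1
  D+3+1 = 1 carry 1
  4+B+1 = 0 carry 1
  A+8+1 = 3 carry 1
  3+C+1 = 0 carry 1
  B+1+1 = D
  6+E = 4 carry 1
  9+B+1 = 5 carry 1
  2+2+1 = 5

0x554D03017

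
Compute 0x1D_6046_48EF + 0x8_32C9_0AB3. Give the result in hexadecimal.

0x25930F53A2

Add column by column in base 16, right to left:
  F+3 = 2 carry 1
  E+B+1 = A carry 1
  8+A+1 = 3 carry 1
  4+0+1 = 5
  6+9 = F
  4+C = 0 carry 1
  0+2+1 = 3
  6+3 = 9
  D+8 = 5 carry 1
  1+0+1 = 2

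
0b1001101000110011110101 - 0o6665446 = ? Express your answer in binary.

0b10110010000111001111

0o6665446 = 0b110110110101100100110 in binary.
Subtract column by column in base 2:
  1-0 → 1
  0-1 → 1 (borrow)
  1-1-1 → 1 (borrow)
  0-0-1 → 1 (borrow)
  1-0-1 → 0
  1-1 → 0
  1-0 → 1
  1-0 → 1
  0-1 → 1 (borrow)
  0-1-1 → 0 (borrow)
  1-0-1 → 0
  1-1 → 0
  0-0 → 0
  0-1 → 1 (borrow)
  0-1-1 → 0 (borrow)
  1-0-1 → 0
  0-1 → 1 (borrow)
  1-1-1 → 1 (borrow)
  1-0-1 → 0
  0-1 → 1 (borrow)
  0-1-1 → 0 (borrow)
  1-0-1 → 0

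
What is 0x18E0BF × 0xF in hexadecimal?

0x1752B31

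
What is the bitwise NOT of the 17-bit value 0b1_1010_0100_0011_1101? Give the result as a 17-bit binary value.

Invert each bit: 11010010000111101 → 00101101111000010.

0b00101101111000010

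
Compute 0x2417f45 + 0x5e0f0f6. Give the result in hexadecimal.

0x822703b

Add column by column in base 16, right to left:
  5+6 = b
  4+f = 3 carry 1
  f+0+1 = 0 carry 1
  7+f+1 = 7 carry 1
  1+0+1 = 2
  4+e = 2 carry 1
  2+5+1 = 8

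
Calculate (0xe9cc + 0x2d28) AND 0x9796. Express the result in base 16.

0x1694

Add column by column in base 16, right to left:
  c+8 = 4 carry 1
  c+2+1 = f
  9+d = 6 carry 1
  e+2+1 = 1 carry 1
  final carry 1
Sum = 0x116f4; now AND with 0x9796:
  1&0=0, 1&9=1, 6&7=6, f&9=9, 4&6=4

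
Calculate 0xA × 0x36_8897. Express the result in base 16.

Multiply each base-16 digit by 10, carrying:
  7×10 = 70 → write 6 carry 4
  9×10+4 = 94 → write E carry 5
  8×10+5 = 85 → write 5 carry 5
  8×10+5 = 85 → write 5 carry 5
  6×10+5 = 65 → write 1 carry 4
  3×10+4 = 34 → write 2 carry 2
  remaining carry: 2

0x22155E6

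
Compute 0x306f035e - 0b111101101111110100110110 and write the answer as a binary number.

0b101111011110000000011000101000

0x306f035e = 0b110000011011110000001101011110 in binary.
Subtract column by column in base 2:
  0-0 → 0
  1-1 → 0
  1-1 → 0
  1-0 → 1
  1-1 → 0
  0-1 → 1 (borrow)
  1-0-1 → 0
  0-0 → 0
  1-1 → 0
  1-0 → 1
  0-1 → 1 (borrow)
  0-1-1 → 0 (borrow)
  0-1-1 → 0 (borrow)
  0-1-1 → 0 (borrow)
  0-1-1 → 0 (borrow)
  0-1-1 → 0 (borrow)
  1-0-1 → 0
  1-1 → 0
  1-1 → 0
  1-0 → 1
  0-1 → 1 (borrow)
  1-1-1 → 1 (borrow)
  1-1-1 → 1 (borrow)
  0-1-1 → 0 (borrow)
  0-0-1 → 1 (borrow)
  0-0-1 → 1 (borrow)
  0-0-1 → 1 (borrow)
  0-0-1 → 1 (borrow)
  1-0-1 → 0
  1-0 → 1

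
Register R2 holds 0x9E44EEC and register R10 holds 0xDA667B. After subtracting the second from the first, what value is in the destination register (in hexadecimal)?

Subtract column by column in base 16:
  C-B → 1
  E-7 → 7
  E-6 → 8
  4-6 → E (borrow)
  4-A-1 → 9 (borrow)
  E-D-1 → 0
  9-0 → 9

0x909E871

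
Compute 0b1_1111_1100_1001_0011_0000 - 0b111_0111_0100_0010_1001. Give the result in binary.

0b110000101010100000111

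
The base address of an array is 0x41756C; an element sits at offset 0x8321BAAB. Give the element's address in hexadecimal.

0x83633017

Add column by column in base 16, right to left:
  C+B = 7 carry 1
  6+A+1 = 1 carry 1
  5+A+1 = 0 carry 1
  7+B+1 = 3 carry 1
  1+1+1 = 3
  4+2 = 6
  0+3 = 3
  0+8 = 8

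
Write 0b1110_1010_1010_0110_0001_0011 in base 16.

0xEAA613

Group the bits into nibbles: 1110 1010 1010 0110 0001 0011 → EAA613.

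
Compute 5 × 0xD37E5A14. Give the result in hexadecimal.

0x42177C264

Multiply each base-16 digit by 5, carrying:
  4×5 = 20 → write 4 carry 1
  1×5+1 = 6 → write 6
  A×5 = 50 → write 2 carry 3
  5×5+3 = 28 → write C carry 1
  E×5+1 = 71 → write 7 carry 4
  7×5+4 = 39 → write 7 carry 2
  3×5+2 = 17 → write 1 carry 1
  D×5+1 = 66 → write 2 carry 4
  remaining carry: 4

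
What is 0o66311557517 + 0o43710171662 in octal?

Add column by column in base 8, right to left:
  7+2 = 1 carry 1
  1+6+1 = 0 carry 1
  5+6+1 = 4 carry 1
  7+1+1 = 1 carry 1
  5+7+1 = 5 carry 1
  5+1+1 = 7
  1+0 = 1
  1+1 = 2
  3+7 = 2 carry 1
  6+3+1 = 2 carry 1
  6+4+1 = 3 carry 1
  final carry 1

0o132221751401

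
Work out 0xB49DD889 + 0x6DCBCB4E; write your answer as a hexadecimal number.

0x12269A3D7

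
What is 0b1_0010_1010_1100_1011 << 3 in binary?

Left shift by 3: append 3 zero bits.

0b10010101011001011000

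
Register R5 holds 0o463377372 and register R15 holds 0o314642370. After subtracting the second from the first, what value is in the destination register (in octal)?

Subtract column by column in base 8:
  2-0 → 2
  7-7 → 0
  3-3 → 0
  7-2 → 5
  7-4 → 3
  3-6 → 5 (borrow)
  3-4-1 → 6 (borrow)
  6-1-1 → 4
  4-3 → 1

0o146535002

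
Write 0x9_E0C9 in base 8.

0o2360311

Expand each hex digit to 4 bits: 9=1001 E=1110 0=0000 C=1100 9=1001.
Group the bits in threes: 010 011 110 000 011 001 001 → 2360311.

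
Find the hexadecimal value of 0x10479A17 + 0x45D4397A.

0x561BD391

Add column by column in base 16, right to left:
  7+A = 1 carry 1
  1+7+1 = 9
  A+9 = 3 carry 1
  9+3+1 = D
  7+4 = B
  4+D = 1 carry 1
  0+5+1 = 6
  1+4 = 5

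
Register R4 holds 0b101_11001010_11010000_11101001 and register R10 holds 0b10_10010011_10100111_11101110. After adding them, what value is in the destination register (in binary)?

0b1000010111100111100011010111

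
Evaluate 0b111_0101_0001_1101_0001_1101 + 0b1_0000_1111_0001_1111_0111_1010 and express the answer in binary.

Add column by column in base 2, right to left:
  1+0 = 1
  0+1 = 1
  1+0 = 1
  1+1 = 0 carry 1
  1+1+1 = 1 carry 1
  0+1+1 = 0 carry 1
  0+1+1 = 0 carry 1
  0+0+1 = 1
  1+1 = 0 carry 1
  0+1+1 = 0 carry 1
  1+1+1 = 1 carry 1
  1+1+1 = 1 carry 1
  1+1+1 = 1 carry 1
  0+0+1 = 1
  0+0 = 0
  0+0 = 0
  1+1 = 0 carry 1
  0+1+1 = 0 carry 1
  1+1+1 = 1 carry 1
  0+1+1 = 0 carry 1
  1+0+1 = 0 carry 1
  1+0+1 = 0 carry 1
  1+0+1 = 0 carry 1
  0+0+1 = 1
  0+1 = 1

0b1100001000011110010010111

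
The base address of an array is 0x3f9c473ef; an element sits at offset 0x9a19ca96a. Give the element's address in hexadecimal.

Add column by column in base 16, right to left:
  f+a = 9 carry 1
  e+6+1 = 5 carry 1
  3+9+1 = d
  7+a = 1 carry 1
  4+c+1 = 1 carry 1
  c+9+1 = 6 carry 1
  9+1+1 = b
  f+a = 9 carry 1
  3+9+1 = d

0xd9b611d59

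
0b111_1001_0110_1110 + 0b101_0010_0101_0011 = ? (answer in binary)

Add column by column in base 2, right to left:
  0+1 = 1
  1+1 = 0 carry 1
  1+0+1 = 0 carry 1
  1+0+1 = 0 carry 1
  0+1+1 = 0 carry 1
  1+0+1 = 0 carry 1
  1+1+1 = 1 carry 1
  0+0+1 = 1
  1+0 = 1
  0+1 = 1
  0+0 = 0
  1+0 = 1
  1+1 = 0 carry 1
  1+0+1 = 0 carry 1
  1+1+1 = 1 carry 1
  final carry 1

0b1100101111000001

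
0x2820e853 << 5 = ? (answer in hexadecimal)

5 bits is not a whole number of base-16 digits; in binary: 101000001000001110100001010011 << 5 = 10100000100000111010000101001100000.

0x5041d0a60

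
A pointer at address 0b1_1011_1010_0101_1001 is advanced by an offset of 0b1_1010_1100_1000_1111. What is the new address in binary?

0b110110011011101000

Add column by column in base 2, right to left:
  1+1 = 0 carry 1
  0+1+1 = 0 carry 1
  0+1+1 = 0 carry 1
  1+1+1 = 1 carry 1
  1+0+1 = 0 carry 1
  0+0+1 = 1
  1+0 = 1
  0+1 = 1
  0+0 = 0
  1+0 = 1
  0+1 = 1
  1+1 = 0 carry 1
  1+0+1 = 0 carry 1
  1+1+1 = 1 carry 1
  0+0+1 = 1
  1+1 = 0 carry 1
  1+1+1 = 1 carry 1
  final carry 1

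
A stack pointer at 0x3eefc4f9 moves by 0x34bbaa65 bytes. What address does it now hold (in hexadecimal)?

0x73ab6f5e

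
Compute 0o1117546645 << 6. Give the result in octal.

0o111754664500

Shifting left by 6 bits = 2 oct digits: append 2 zeros.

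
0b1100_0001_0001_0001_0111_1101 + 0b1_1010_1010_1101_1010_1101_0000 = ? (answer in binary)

0b10011010111110110001001101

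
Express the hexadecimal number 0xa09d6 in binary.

Expand each hex digit to 4 bits: a=1010 0=0000 9=1001 d=1101 6=0110.

0b10100000100111010110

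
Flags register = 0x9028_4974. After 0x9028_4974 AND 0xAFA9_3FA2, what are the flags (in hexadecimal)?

AND each hex digit independently (no carries):
  9&A=8, 0&F=0, 2&A=2, 8&9=8, 4&3=0, 9&F=9, 7&A=2, 4&2=0

0x80280920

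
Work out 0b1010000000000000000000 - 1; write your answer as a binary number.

The trailing 19 digits are 0, so subtracting 1 borrows through: they become 1 and the next digit up decrements.

0b1001111111111111111111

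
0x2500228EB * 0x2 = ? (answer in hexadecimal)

Multiply each base-16 digit by 2, carrying:
  B×2 = 22 → write 6 carry 1
  E×2+1 = 29 → write D carry 1
  8×2+1 = 17 → write 1 carry 1
  2×2+1 = 5 → write 5
  2×2 = 4 → write 4
  0×2 = 0 → write 0
  0×2 = 0 → write 0
  5×2 = 10 → write A
  2×2 = 4 → write 4

0x4A00451D6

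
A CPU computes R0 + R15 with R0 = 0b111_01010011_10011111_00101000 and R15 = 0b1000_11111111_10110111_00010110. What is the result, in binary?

0b10000010100110101011000111110

Add column by column in base 2, right to left:
  0+0 = 0
  0+1 = 1
  0+1 = 1
  1+0 = 1
  0+1 = 1
  1+0 = 1
  0+0 = 0
  0+0 = 0
  1+1 = 0 carry 1
  1+1+1 = 1 carry 1
  1+1+1 = 1 carry 1
  1+0+1 = 0 carry 1
  1+1+1 = 1 carry 1
  0+1+1 = 0 carry 1
  0+0+1 = 1
  1+1 = 0 carry 1
  1+1+1 = 1 carry 1
  1+1+1 = 1 carry 1
  0+1+1 = 0 carry 1
  0+1+1 = 0 carry 1
  1+1+1 = 1 carry 1
  0+1+1 = 0 carry 1
  1+1+1 = 1 carry 1
  0+1+1 = 0 carry 1
  1+0+1 = 0 carry 1
  1+0+1 = 0 carry 1
  1+0+1 = 0 carry 1
  0+1+1 = 0 carry 1
  final carry 1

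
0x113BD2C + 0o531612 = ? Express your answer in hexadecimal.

0x11670B6

0o531612 = 0x2B38A in hexadecimal.
Add column by column in base 16, right to left:
  C+A = 6 carry 1
  2+8+1 = B
  D+3 = 0 carry 1
  B+B+1 = 7 carry 1
  3+2+1 = 6
  1+0 = 1
  1+0 = 1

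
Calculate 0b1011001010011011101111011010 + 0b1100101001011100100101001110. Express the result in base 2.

0b10111110011111000010100101000

Add column by column in base 2, right to left:
  0+0 = 0
  1+1 = 0 carry 1
  0+1+1 = 0 carry 1
  1+1+1 = 1 carry 1
  1+0+1 = 0 carry 1
  0+0+1 = 1
  1+1 = 0 carry 1
  1+0+1 = 0 carry 1
  1+1+1 = 1 carry 1
  1+0+1 = 0 carry 1
  0+0+1 = 1
  1+1 = 0 carry 1
  1+0+1 = 0 carry 1
  1+0+1 = 0 carry 1
  0+1+1 = 0 carry 1
  1+1+1 = 1 carry 1
  1+1+1 = 1 carry 1
  0+0+1 = 1
  0+1 = 1
  1+0 = 1
  0+0 = 0
  1+1 = 0 carry 1
  0+0+1 = 1
  0+1 = 1
  1+0 = 1
  1+0 = 1
  0+1 = 1
  1+1 = 0 carry 1
  final carry 1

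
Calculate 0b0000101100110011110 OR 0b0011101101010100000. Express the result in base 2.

OR bit by bit (1 where either bit is 1):
  0000101100110011110
| 0011101101010100000
= 0011101101110111110

0b0011101101110111110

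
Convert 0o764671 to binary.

0b111110100110111001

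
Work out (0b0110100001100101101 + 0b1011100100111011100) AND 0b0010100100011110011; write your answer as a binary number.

0b10000100000000001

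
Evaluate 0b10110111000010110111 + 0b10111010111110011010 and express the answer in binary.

0b101110010000001010001

Add column by column in base 2, right to left:
  1+0 = 1
  1+1 = 0 carry 1
  1+0+1 = 0 carry 1
  0+1+1 = 0 carry 1
  1+1+1 = 1 carry 1
  1+0+1 = 0 carry 1
  0+0+1 = 1
  1+1 = 0 carry 1
  0+1+1 = 0 carry 1
  0+1+1 = 0 carry 1
  0+1+1 = 0 carry 1
  0+1+1 = 0 carry 1
  1+0+1 = 0 carry 1
  1+1+1 = 1 carry 1
  1+0+1 = 0 carry 1
  0+1+1 = 0 carry 1
  1+1+1 = 1 carry 1
  1+1+1 = 1 carry 1
  0+0+1 = 1
  1+1 = 0 carry 1
  final carry 1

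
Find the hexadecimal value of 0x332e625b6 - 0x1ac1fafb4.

Subtract column by column in base 16:
  6-4 → 2
  b-b → 0
  5-f → 6 (borrow)
  2-a-1 → 7 (borrow)
  6-f-1 → 6 (borrow)
  e-1-1 → c
  2-c → 6 (borrow)
  3-a-1 → 8 (borrow)
  3-1-1 → 1

0x186c67602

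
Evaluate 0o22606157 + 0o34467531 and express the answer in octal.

0o57275710

Add column by column in base 8, right to left:
  7+1 = 0 carry 1
  5+3+1 = 1 carry 1
  1+5+1 = 7
  6+7 = 5 carry 1
  0+6+1 = 7
  6+4 = 2 carry 1
  2+4+1 = 7
  2+3 = 5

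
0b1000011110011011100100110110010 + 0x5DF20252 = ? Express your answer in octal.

0o24157746004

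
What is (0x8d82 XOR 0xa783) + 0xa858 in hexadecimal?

0xd259

First 0x8d82 XOR 0xa783 = 0x2a01.
Add column by column in base 16, right to left:
  1+8 = 9
  0+5 = 5
  a+8 = 2 carry 1
  2+a+1 = d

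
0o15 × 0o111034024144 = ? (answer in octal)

0o1665554406424

Multiply each base-8 digit by 13, carrying:
  4×13 = 52 → write 4 carry 6
  4×13+6 = 58 → write 2 carry 7
  1×13+7 = 20 → write 4 carry 2
  4×13+2 = 54 → write 6 carry 6
  2×13+6 = 32 → write 0 carry 4
  0×13+4 = 4 → write 4
  4×13 = 52 → write 4 carry 6
  3×13+6 = 45 → write 5 carry 5
  0×13+5 = 5 → write 5
  1×13 = 13 → write 5 carry 1
  1×13+1 = 14 → write 6 carry 1
  1×13+1 = 14 → write 6 carry 1
  remaining carry: 1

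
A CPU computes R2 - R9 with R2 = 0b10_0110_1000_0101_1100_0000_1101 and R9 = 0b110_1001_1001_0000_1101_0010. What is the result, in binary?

0b1111111101100101100111011

Subtract column by column in base 2:
  1-0 → 1
  0-1 → 1 (borrow)
  1-0-1 → 0
  1-0 → 1
  0-1 → 1 (borrow)
  0-0-1 → 1 (borrow)
  0-1-1 → 0 (borrow)
  0-1-1 → 0 (borrow)
  0-0-1 → 1 (borrow)
  0-0-1 → 1 (borrow)
  1-0-1 → 0
  1-0 → 1
  1-1 → 0
  0-0 → 0
  1-0 → 1
  0-1 → 1 (borrow)
  0-1-1 → 0 (borrow)
  0-0-1 → 1 (borrow)
  0-0-1 → 1 (borrow)
  1-1-1 → 1 (borrow)
  0-0-1 → 1 (borrow)
  1-1-1 → 1 (borrow)
  1-1-1 → 1 (borrow)
  0-0-1 → 1 (borrow)
  0-0-1 → 1 (borrow)
  1-0-1 → 0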